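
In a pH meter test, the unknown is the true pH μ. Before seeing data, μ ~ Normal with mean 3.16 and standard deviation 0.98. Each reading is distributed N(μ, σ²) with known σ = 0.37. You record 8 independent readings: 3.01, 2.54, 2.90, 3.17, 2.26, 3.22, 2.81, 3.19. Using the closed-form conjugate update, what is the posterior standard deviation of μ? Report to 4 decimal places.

For Normal data with known variance σ², a Normal(μ₀, σ₀²) prior on μ is conjugate. Posterior precision = 1/σ₀² + n/σ²; posterior mean is the precision-weighted average of μ₀ and x̄.
σ₀² = 0.98² = 0.9604, σ² = 0.37² = 0.1369; σ² + n·σ₀² = 0.1369 + 8·0.9604 = 7.8201.
Posterior precision = 1/σ₀² + n/σ² = 1/0.9604 + 8/0.1369 = (σ² + n·σ₀²)/(σ₀²σ²) = 7.8201/(0.9604·0.1369); posterior variance σₙ² = σ₀²σ²/(σ² + n·σ₀²) = 0.9604·0.1369/7.8201 = 0.016813.
Posterior SD = √σₙ² = √(0.9604·0.1369/7.8201) = 0.1297.

0.1297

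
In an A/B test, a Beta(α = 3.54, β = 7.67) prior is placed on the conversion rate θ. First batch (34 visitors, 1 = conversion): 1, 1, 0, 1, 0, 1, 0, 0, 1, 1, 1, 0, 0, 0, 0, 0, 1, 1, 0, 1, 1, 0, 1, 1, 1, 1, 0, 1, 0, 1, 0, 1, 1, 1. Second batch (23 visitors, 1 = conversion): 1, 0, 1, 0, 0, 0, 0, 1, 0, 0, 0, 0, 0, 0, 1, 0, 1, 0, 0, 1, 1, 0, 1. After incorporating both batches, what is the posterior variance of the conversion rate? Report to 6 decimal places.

The Beta prior is conjugate to a Binomial/Bernoulli likelihood; the update adds successes to α and failures to β.
After batch 1: Beta(3.54+20, 7.67+14) = Beta(23.54, 21.67).
After batch 2: Beta(23.54+8, 21.67+15) = Beta(31.54, 36.67).
Var = αβ/((α+β)²(α+β+1)) = 31.54·36.67/(68.21²·69.21) = 0.003592.

0.003592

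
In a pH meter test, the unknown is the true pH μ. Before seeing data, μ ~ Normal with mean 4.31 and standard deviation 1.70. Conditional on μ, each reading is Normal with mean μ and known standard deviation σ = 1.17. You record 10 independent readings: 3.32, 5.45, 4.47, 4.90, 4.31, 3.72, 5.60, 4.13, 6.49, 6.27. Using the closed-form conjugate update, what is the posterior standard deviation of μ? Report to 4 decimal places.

0.3615

For Normal data with known variance σ², a Normal(μ₀, σ₀²) prior on μ is conjugate. Posterior precision = 1/σ₀² + n/σ²; posterior mean is the precision-weighted average of μ₀ and x̄.
σ₀² = 1.70² = 2.89, σ² = 1.17² = 1.3689; σ² + n·σ₀² = 1.3689 + 10·2.89 = 30.2689.
Posterior precision = 1/σ₀² + n/σ² = 1/2.89 + 10/1.3689 = (σ² + n·σ₀²)/(σ₀²σ²) = 30.2689/(2.89·1.3689); posterior variance σₙ² = σ₀²σ²/(σ² + n·σ₀²) = 2.89·1.3689/30.2689 = 0.130699.
Posterior SD = √σₙ² = √(2.89·1.3689/30.2689) = 0.3615.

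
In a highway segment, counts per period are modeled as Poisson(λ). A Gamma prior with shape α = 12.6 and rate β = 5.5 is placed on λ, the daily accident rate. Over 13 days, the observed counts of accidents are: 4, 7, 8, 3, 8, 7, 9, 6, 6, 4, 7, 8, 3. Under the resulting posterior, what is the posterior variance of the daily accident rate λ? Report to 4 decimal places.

With a Gamma(shape α, rate β) prior, the Poisson likelihood is conjugate: the posterior is Gamma(α + ΣXᵢ, β + n).
Sum of counts S = 80 over n = 13 days.
Posterior: Gamma(α+S, β+n) = Gamma(12.6+80, 5.5+13) = Gamma(92.6, 18.5).
Var = α/β² = 92.6/18.5² = 0.2706.

0.2706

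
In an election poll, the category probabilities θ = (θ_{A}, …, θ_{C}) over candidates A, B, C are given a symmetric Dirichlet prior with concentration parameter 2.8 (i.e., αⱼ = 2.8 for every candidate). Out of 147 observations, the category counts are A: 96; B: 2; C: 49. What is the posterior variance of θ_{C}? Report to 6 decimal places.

The Dirichlet prior is conjugate to the Multinomial likelihood: each posterior αⱼ = prior αⱼ + observed count nⱼ.
Posterior concentration: (98.8, 4.8, 51.8), total = 155.4.
Var[θ_j] = α_j(Σα−α_j)/((Σα)²(Σα+1)) = 51.8·103.6/(155.4²·156.4) = 0.001421.

0.001421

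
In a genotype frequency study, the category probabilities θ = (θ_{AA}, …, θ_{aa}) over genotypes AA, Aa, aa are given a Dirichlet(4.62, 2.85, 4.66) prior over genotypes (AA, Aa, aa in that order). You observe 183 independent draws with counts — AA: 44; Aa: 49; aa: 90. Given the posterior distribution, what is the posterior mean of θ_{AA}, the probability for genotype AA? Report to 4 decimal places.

0.2492

The Dirichlet prior is conjugate to the Multinomial likelihood: each posterior αⱼ = prior αⱼ + observed count nⱼ.
Posterior concentration: (48.62, 51.85, 94.66), total = 195.13.
E[θ_{AA}|data] = α_{AA}/Σα = 48.62/195.13 = 0.2492.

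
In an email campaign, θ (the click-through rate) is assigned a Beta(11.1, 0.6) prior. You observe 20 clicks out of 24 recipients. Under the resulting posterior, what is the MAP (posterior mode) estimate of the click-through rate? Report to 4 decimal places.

The Beta prior is conjugate to a Binomial/Bernoulli likelihood; the update adds successes to α and failures to β.
Posterior: Beta(α+k, β+n−k) = Beta(11.1+20, 0.6+4) = Beta(31.1, 4.6).
Mode of Beta(a,b) for a,b>1 is (a−1)/(a+b−2) = 30.1/33.7 = 0.8932.

0.8932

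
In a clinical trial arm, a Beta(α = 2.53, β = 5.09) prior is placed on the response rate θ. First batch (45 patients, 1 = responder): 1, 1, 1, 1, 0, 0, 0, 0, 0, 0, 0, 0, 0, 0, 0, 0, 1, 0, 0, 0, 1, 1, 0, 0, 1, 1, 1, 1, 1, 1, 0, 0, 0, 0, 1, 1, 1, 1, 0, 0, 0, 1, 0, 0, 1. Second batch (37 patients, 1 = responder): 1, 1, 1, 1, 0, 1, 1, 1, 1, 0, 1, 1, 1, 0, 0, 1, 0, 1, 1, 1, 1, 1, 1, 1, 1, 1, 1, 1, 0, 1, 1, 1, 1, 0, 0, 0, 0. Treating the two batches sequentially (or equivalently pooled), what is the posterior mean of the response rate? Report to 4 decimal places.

0.5415

The Beta prior is conjugate to a Binomial/Bernoulli likelihood; the update adds successes to α and failures to β.
After batch 1: Beta(2.53+19, 5.09+26) = Beta(21.53, 31.09).
After batch 2: Beta(21.53+27, 31.09+10) = Beta(48.53, 41.09).
Posterior mean = α/(α+β) = 48.53/89.62 = 0.5415.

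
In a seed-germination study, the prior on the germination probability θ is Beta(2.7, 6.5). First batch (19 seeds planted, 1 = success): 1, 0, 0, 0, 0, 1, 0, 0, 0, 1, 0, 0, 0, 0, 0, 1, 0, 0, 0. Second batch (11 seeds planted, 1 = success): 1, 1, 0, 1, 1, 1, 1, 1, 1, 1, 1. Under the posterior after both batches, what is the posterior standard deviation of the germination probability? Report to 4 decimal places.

0.0780

The Beta prior is conjugate to a Binomial/Bernoulli likelihood; the update adds successes to α and failures to β.
After batch 1: Beta(2.7+4, 6.5+15) = Beta(6.7, 21.5).
After batch 2: Beta(6.7+10, 21.5+1) = Beta(16.7, 22.5).
Var = αβ/((α+β)²(α+β+1)) = 16.7·22.5/(39.2²·40.2) = 0.00608276; SD = √0.00608276 = 0.0780.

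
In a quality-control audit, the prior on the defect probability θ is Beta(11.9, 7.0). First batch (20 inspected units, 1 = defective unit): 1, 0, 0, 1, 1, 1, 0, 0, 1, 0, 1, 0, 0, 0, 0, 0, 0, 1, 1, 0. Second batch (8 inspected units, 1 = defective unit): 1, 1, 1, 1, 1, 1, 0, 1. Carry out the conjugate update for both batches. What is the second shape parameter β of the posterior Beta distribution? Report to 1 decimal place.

The Beta prior is conjugate to a Binomial/Bernoulli likelihood; the update adds successes to α and failures to β.
After batch 1: Beta(11.9+8, 7.0+12) = Beta(19.9, 19.0).
After batch 2: Beta(19.9+7, 19.0+1) = Beta(26.9, 20.0).
Posterior β = 20.0.

20.0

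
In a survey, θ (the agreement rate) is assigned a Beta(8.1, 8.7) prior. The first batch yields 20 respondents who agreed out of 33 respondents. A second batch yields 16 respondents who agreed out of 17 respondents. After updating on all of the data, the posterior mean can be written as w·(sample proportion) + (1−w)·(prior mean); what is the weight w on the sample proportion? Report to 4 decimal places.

0.7485

The Beta prior is conjugate to a Binomial/Bernoulli likelihood; the update adds successes to α and failures to β.
Total number of respondents: n = 33 + 17 = 50.
Posterior mean = (α₀+k)/(α₀+β₀+n) = [n/(α₀+β₀+n)]·(k/n) + [(α₀+β₀)/(α₀+β₀+n)]·α₀/(α₀+β₀), so only n and the prior enter the weight.
The weight on the data is w = n/(α₀+β₀+n) = 50/(8.1+8.7+50) = 50/66.8 = 0.7485.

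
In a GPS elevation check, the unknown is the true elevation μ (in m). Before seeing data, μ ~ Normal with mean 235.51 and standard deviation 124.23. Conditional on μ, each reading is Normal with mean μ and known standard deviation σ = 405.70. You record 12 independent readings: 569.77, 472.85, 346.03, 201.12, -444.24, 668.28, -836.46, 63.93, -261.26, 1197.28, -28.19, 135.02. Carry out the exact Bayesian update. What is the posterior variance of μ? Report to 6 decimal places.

For Normal data with known variance σ², a Normal(μ₀, σ₀²) prior on μ is conjugate. Posterior precision = 1/σ₀² + n/σ²; posterior mean is the precision-weighted average of μ₀ and x̄.
σ₀² = 124.23² = 15433.0929, σ² = 405.70² = 164592.49; σ² + n·σ₀² = 164592.49 + 12·15433.0929 = 349789.6048.
Posterior precision = 1/σ₀² + n/σ² = 1/15433.0929 + 12/164592.49 = (σ² + n·σ₀²)/(σ₀²σ²) = 349789.6048/(15433.0929·164592.49); posterior variance σₙ² = σ₀²σ²/(σ² + n·σ₀²) = 15433.0929·164592.49/349789.6048 = 7261.997366.

7261.997366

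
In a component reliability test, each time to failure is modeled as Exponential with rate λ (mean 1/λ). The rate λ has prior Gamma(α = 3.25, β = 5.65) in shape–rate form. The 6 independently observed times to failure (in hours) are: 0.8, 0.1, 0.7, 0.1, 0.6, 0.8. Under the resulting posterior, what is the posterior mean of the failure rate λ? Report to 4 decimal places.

1.0571

With a Gamma(shape α, rate β) prior on the exponential rate λ, the posterior after n observations with total T = Σxᵢ is Gamma(α+n, β+T).
Sum of observations T = 3.1 hours; n = 6.
Posterior: Gamma(3.25+6, 5.65+3.1) = Gamma(9.25, 8.75).
Posterior mean of λ = α/β = 9.25/8.75 = 1.0571.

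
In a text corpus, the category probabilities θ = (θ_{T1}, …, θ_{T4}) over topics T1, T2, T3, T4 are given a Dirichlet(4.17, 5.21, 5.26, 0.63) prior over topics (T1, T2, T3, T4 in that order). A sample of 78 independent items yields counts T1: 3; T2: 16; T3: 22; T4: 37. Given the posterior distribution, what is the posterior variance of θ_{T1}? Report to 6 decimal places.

0.000753

The Dirichlet prior is conjugate to the Multinomial likelihood: each posterior αⱼ = prior αⱼ + observed count nⱼ.
Posterior concentration: (7.17, 21.21, 27.26, 37.63), total = 93.27.
Var[θ_j] = α_j(Σα−α_j)/((Σα)²(Σα+1)) = 7.17·86.10/(93.27²·94.27) = 0.000753.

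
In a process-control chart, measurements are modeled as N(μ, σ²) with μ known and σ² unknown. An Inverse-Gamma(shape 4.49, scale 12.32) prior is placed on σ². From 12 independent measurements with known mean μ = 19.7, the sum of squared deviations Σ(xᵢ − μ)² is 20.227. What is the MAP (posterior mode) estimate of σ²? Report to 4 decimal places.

1.9524

With known mean μ and an Inverse-Gamma(α, β) prior on σ², the Normal likelihood is conjugate: posterior is Inv-Gamma(α + n/2, β + Σ(xᵢ−μ)²/2).
Posterior: Inv-Gamma(4.49 + 12/2, 12.32 + 20.227/2) = Inv-Gamma(10.49, 22.4335).
Mode = β/(α+1) = 22.4335/11.49 = 1.9524.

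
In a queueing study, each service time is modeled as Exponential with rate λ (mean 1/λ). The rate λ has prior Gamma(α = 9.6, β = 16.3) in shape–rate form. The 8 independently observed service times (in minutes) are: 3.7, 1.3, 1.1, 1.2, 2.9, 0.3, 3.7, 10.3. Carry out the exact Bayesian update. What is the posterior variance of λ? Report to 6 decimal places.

0.010573

With a Gamma(shape α, rate β) prior on the exponential rate λ, the posterior after n observations with total T = Σxᵢ is Gamma(α+n, β+T).
Sum of observations T = 24.5 minutes; n = 8.
Posterior: Gamma(9.6+8, 16.3+24.5) = Gamma(17.6, 40.8).
Var = α/β² = 0.010573.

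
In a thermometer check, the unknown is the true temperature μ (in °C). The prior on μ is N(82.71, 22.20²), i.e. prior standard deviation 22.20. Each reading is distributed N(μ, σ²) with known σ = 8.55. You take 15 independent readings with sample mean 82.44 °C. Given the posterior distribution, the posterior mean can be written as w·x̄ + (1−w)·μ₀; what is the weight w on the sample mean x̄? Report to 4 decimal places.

0.9902

For Normal data with known variance σ², a Normal(μ₀, σ₀²) prior on μ is conjugate. Posterior precision = 1/σ₀² + n/σ²; posterior mean is the precision-weighted average of μ₀ and x̄.
σ₀² = 22.20² = 492.84, σ² = 8.55² = 73.1025. Prior precision 1/σ₀² = 1/492.84; data precision n/σ² = 15/73.1025.
w = (n/σ²)/(1/σ₀² + n/σ²) = n·σ₀²/(σ² + n·σ₀²) = 15·492.84/(73.1025 + 15·492.84) = 7392.6/7465.7025 = 0.9902.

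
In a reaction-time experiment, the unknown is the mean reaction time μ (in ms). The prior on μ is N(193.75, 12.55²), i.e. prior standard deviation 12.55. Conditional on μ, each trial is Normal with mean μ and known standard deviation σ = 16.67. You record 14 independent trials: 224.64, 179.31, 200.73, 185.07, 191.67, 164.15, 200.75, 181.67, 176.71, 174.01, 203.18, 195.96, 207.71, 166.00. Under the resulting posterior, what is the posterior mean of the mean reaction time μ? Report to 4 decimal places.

For Normal data with known variance σ², a Normal(μ₀, σ₀²) prior on μ is conjugate. Posterior precision = 1/σ₀² + n/σ²; posterior mean is the precision-weighted average of μ₀ and x̄.
Σxᵢ = 224.64 + 179.31 + 200.73 + 185.07 + 191.67 + 164.15 + 200.75 + 181.67 + 176.71 + 174.01 + 203.18 + 195.96 + 207.71 + 166.00 = 2651.56, so n·x̄ = 2651.56.
σ₀² = 12.55² = 157.5025, σ² = 16.67² = 277.8889; σ² + n·σ₀² = 277.8889 + 14·157.5025 = 2482.9239.
Posterior mean = (μ₀/σ₀² + n·x̄/σ²)/(1/σ₀² + n/σ²) = (σ²·μ₀ + σ₀²·n·x̄)/(σ² + n·σ₀²) = (277.8889·193.75 + 157.5025·2651.56)/2482.9239 = 471468.303275/2482.9239 = 189.8843.

189.8843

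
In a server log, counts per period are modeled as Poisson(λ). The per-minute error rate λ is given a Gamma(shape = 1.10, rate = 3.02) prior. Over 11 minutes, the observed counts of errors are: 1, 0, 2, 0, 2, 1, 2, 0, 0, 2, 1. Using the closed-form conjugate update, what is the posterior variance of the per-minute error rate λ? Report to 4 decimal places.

With a Gamma(shape α, rate β) prior, the Poisson likelihood is conjugate: the posterior is Gamma(α + ΣXᵢ, β + n).
Sum of counts S = 11 over n = 11 minutes.
Posterior: Gamma(α+S, β+n) = Gamma(1.10+11, 3.02+11) = Gamma(12.10, 14.02).
Var = α/β² = 12.10/14.02² = 0.0616.

0.0616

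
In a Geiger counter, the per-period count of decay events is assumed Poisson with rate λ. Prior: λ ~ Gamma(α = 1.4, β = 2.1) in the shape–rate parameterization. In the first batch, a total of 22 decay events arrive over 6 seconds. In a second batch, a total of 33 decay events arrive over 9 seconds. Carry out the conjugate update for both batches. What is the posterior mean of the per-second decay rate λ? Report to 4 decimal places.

With a Gamma(shape α, rate β) prior, the Poisson likelihood is conjugate: the posterior is Gamma(α + ΣXᵢ, β + n).
After batch 1: Gamma(α+S, β+n) = Gamma(1.4+22, 2.1+6) = Gamma(23.4, 8.1).
After batch 2: Gamma(α+S, β+n) = Gamma(23.4+33, 8.1+9) = Gamma(56.4, 17.1).
Posterior mean = α/β = 56.4/17.1 = 3.2982.

3.2982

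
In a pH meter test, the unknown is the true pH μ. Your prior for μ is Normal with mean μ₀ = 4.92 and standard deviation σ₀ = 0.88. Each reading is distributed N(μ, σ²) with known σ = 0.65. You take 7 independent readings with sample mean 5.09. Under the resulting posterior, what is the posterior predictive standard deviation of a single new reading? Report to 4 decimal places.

0.6917

For Normal data with known variance σ², a Normal(μ₀, σ₀²) prior on μ is conjugate. Posterior precision = 1/σ₀² + n/σ²; posterior mean is the precision-weighted average of μ₀ and x̄.
σ₀² = 0.88² = 0.7744, σ² = 0.65² = 0.4225; σ² + n·σ₀² = 0.4225 + 7·0.7744 = 5.8433.
Posterior precision = 1/σ₀² + n/σ² = 1/0.7744 + 7/0.4225 = (σ² + n·σ₀²)/(σ₀²σ²) = 5.8433/(0.7744·0.4225); posterior variance σₙ² = σ₀²σ²/(σ² + n·σ₀²) = 0.7744·0.4225/5.8433 = 0.055993.
Predictive variance for one new observation = σₙ² + σ² = 0.7744·0.4225/5.8433 + 0.4225 = σ²·(σ₀² + 5.8433)/5.8433 = 0.4225·6.6177/5.8433 = 0.478493; SD = √(0.4225·6.6177/5.8433) = 0.6917.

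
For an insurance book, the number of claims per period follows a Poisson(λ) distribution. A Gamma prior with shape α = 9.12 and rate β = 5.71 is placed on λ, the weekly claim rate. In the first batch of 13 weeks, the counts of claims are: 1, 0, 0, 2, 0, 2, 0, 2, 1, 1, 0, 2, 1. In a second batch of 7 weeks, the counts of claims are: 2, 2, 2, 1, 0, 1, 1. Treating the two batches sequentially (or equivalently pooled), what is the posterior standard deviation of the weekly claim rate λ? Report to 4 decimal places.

0.2135

With a Gamma(shape α, rate β) prior, the Poisson likelihood is conjugate: the posterior is Gamma(α + ΣXᵢ, β + n).
Batch 1: sum of counts S = 12 over n = 13 weeks.
After batch 1: Gamma(α+S, β+n) = Gamma(9.12+12, 5.71+13) = Gamma(21.12, 18.71).
Batch 2: sum of counts S = 9 over n = 7 weeks.
After batch 2: Gamma(α+S, β+n) = Gamma(21.12+9, 18.71+7) = Gamma(30.12, 25.71).
SD = √α/β = √30.12/25.71 = 0.2135.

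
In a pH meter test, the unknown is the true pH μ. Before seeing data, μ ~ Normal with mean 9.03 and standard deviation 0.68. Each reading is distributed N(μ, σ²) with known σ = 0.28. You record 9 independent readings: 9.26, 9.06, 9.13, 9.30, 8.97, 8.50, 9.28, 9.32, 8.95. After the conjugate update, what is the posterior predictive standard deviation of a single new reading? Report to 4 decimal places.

0.2949

For Normal data with known variance σ², a Normal(μ₀, σ₀²) prior on μ is conjugate. Posterior precision = 1/σ₀² + n/σ²; posterior mean is the precision-weighted average of μ₀ and x̄.
σ₀² = 0.68² = 0.4624, σ² = 0.28² = 0.0784; σ² + n·σ₀² = 0.0784 + 9·0.4624 = 4.24.
Posterior precision = 1/σ₀² + n/σ² = 1/0.4624 + 9/0.0784 = (σ² + n·σ₀²)/(σ₀²σ²) = 4.24/(0.4624·0.0784); posterior variance σₙ² = σ₀²σ²/(σ² + n·σ₀²) = 0.4624·0.0784/4.24 = 0.008550.
Predictive variance for one new observation = σₙ² + σ² = 0.4624·0.0784/4.24 + 0.0784 = σ²·(σ₀² + 4.24)/4.24 = 0.0784·4.7024/4.24 = 0.086950; SD = √(0.0784·4.7024/4.24) = 0.2949.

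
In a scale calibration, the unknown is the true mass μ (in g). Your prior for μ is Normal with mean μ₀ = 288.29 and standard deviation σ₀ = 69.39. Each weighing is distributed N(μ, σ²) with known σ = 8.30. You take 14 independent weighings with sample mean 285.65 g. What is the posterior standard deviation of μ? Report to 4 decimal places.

2.2171

For Normal data with known variance σ², a Normal(μ₀, σ₀²) prior on μ is conjugate. Posterior precision = 1/σ₀² + n/σ²; posterior mean is the precision-weighted average of μ₀ and x̄.
σ₀² = 69.39² = 4814.9721, σ² = 8.30² = 68.89; σ² + n·σ₀² = 68.89 + 14·4814.9721 = 67478.4994.
Posterior precision = 1/σ₀² + n/σ² = 1/4814.9721 + 14/68.89 = (σ² + n·σ₀²)/(σ₀²σ²) = 67478.4994/(4814.9721·68.89); posterior variance σₙ² = σ₀²σ²/(σ² + n·σ₀²) = 4814.9721·68.89/67478.4994 = 4.915691.
Posterior SD = √σₙ² = √(4814.9721·68.89/67478.4994) = 2.2171.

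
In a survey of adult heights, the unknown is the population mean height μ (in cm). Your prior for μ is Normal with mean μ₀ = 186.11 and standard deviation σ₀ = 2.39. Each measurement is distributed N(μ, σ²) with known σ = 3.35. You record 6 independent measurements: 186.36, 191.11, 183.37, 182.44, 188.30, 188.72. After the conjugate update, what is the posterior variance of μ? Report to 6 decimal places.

1.409032

For Normal data with known variance σ², a Normal(μ₀, σ₀²) prior on μ is conjugate. Posterior precision = 1/σ₀² + n/σ²; posterior mean is the precision-weighted average of μ₀ and x̄.
σ₀² = 2.39² = 5.7121, σ² = 3.35² = 11.2225; σ² + n·σ₀² = 11.2225 + 6·5.7121 = 45.4951.
Posterior precision = 1/σ₀² + n/σ² = 1/5.7121 + 6/11.2225 = (σ² + n·σ₀²)/(σ₀²σ²) = 45.4951/(5.7121·11.2225); posterior variance σₙ² = σ₀²σ²/(σ² + n·σ₀²) = 5.7121·11.2225/45.4951 = 1.409032.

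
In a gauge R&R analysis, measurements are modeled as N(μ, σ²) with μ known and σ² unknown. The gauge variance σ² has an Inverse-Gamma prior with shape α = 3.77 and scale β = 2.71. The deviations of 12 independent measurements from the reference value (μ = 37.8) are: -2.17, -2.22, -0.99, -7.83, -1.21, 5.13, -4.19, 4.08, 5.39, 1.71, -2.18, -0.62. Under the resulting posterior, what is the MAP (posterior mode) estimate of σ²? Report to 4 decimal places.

With known mean μ and an Inverse-Gamma(α, β) prior on σ², the Normal likelihood is conjugate: posterior is Inv-Gamma(α + n/2, β + Σ(xᵢ−μ)²/2).
Σ(xᵢ−μ)² = (-2.17)² + (-2.22)² + (-0.99)² + (-7.83)² + (-1.21)² + (5.13)² + (-4.19)² + (4.08)² + (5.39)² + (1.71)² + (-2.18)² + (-0.62)² = 171.0228.
Posterior: Inv-Gamma(3.77 + 12/2, 2.71 + 171.0228/2) = Inv-Gamma(9.77, 88.22140).
Mode = β/(α+1) = 88.22140/10.77 = 8.1914.

8.1914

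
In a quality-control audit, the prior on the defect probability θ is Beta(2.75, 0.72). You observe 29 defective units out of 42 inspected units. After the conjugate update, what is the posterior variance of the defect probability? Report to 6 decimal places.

The Beta prior is conjugate to a Binomial/Bernoulli likelihood; the update adds successes to α and failures to β.
Posterior: Beta(α+k, β+n−k) = Beta(2.75+29, 0.72+13) = Beta(31.75, 13.72).
Var = αβ/((α+β)²(α+β+1)) = 31.75·13.72/(45.47²·46.47) = 0.004534.

0.004534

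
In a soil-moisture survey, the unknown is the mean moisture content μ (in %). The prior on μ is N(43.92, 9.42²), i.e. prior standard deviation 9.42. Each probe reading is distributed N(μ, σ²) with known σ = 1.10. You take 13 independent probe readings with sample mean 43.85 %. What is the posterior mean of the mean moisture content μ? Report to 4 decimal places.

For Normal data with known variance σ², a Normal(μ₀, σ₀²) prior on μ is conjugate. Posterior precision = 1/σ₀² + n/σ²; posterior mean is the precision-weighted average of μ₀ and x̄.
n·x̄ = 13·43.85 = 570.05.
σ₀² = 9.42² = 88.7364, σ² = 1.10² = 1.21; σ² + n·σ₀² = 1.21 + 13·88.7364 = 1154.7832.
Posterior mean = (μ₀/σ₀² + n·x̄/σ²)/(1/σ₀² + n/σ²) = (σ²·μ₀ + σ₀²·n·x̄)/(σ² + n·σ₀²) = (1.21·43.92 + 88.7364·570.05)/1154.7832 = 50637.32802/1154.7832 = 43.8501.

43.8501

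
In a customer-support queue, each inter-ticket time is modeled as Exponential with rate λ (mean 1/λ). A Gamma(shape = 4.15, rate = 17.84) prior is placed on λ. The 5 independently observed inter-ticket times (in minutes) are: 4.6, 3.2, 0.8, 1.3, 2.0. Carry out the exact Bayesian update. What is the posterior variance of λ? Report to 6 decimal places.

With a Gamma(shape α, rate β) prior on the exponential rate λ, the posterior after n observations with total T = Σxᵢ is Gamma(α+n, β+T).
Sum of observations T = 11.9 minutes; n = 5.
Posterior: Gamma(4.15+5, 17.84+11.9) = Gamma(9.15, 29.74).
Var = α/β² = 0.010345.

0.010345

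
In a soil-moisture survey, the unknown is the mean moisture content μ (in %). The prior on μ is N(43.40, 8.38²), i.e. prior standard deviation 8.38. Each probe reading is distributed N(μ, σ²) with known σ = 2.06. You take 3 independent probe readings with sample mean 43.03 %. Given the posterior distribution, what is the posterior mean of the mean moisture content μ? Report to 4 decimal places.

43.0373

For Normal data with known variance σ², a Normal(μ₀, σ₀²) prior on μ is conjugate. Posterior precision = 1/σ₀² + n/σ²; posterior mean is the precision-weighted average of μ₀ and x̄.
n·x̄ = 3·43.03 = 129.09.
σ₀² = 8.38² = 70.2244, σ² = 2.06² = 4.2436; σ² + n·σ₀² = 4.2436 + 3·70.2244 = 214.9168.
Posterior mean = (μ₀/σ₀² + n·x̄/σ²)/(1/σ₀² + n/σ²) = (σ²·μ₀ + σ₀²·n·x̄)/(σ² + n·σ₀²) = (4.2436·43.40 + 70.2244·129.09)/214.9168 = 9249.440036/214.9168 = 43.0373.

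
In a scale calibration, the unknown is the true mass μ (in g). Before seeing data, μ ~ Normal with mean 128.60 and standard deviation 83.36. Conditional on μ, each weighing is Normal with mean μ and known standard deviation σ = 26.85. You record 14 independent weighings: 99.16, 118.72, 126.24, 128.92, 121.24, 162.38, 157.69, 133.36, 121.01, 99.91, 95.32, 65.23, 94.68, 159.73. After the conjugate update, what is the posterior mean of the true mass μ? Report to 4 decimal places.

For Normal data with known variance σ², a Normal(μ₀, σ₀²) prior on μ is conjugate. Posterior precision = 1/σ₀² + n/σ²; posterior mean is the precision-weighted average of μ₀ and x̄.
Σxᵢ = 99.16 + 118.72 + 126.24 + 128.92 + 121.24 + 162.38 + 157.69 + 133.36 + 121.01 + 99.91 + 95.32 + 65.23 + 94.68 + 159.73 = 1683.59, so n·x̄ = 1683.59.
σ₀² = 83.36² = 6948.8896, σ² = 26.85² = 720.9225; σ² + n·σ₀² = 720.9225 + 14·6948.8896 = 98005.3769.
Posterior mean = (μ₀/σ₀² + n·x̄/σ²)/(1/σ₀² + n/σ²) = (σ²·μ₀ + σ₀²·n·x̄)/(σ² + n·σ₀²) = (720.9225·128.60 + 6948.8896·1683.59)/98005.3769 = 11791791.675164/98005.3769 = 120.3178.

120.3178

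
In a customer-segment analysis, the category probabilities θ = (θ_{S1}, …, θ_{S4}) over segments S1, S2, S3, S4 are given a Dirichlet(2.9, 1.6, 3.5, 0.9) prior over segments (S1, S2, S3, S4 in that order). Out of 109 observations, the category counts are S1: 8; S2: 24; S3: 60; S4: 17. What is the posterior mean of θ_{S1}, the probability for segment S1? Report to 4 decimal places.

The Dirichlet prior is conjugate to the Multinomial likelihood: each posterior αⱼ = prior αⱼ + observed count nⱼ.
Posterior concentration: (10.9, 25.6, 63.5, 17.9), total = 117.9.
E[θ_{S1}|data] = α_{S1}/Σα = 10.9/117.9 = 0.0925.

0.0925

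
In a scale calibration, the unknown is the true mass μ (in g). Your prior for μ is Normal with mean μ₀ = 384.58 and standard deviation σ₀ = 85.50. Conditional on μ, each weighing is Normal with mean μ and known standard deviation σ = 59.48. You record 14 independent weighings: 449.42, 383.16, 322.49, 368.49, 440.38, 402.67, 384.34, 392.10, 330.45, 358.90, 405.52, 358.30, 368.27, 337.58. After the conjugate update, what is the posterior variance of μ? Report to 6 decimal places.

244.261261

For Normal data with known variance σ², a Normal(μ₀, σ₀²) prior on μ is conjugate. Posterior precision = 1/σ₀² + n/σ²; posterior mean is the precision-weighted average of μ₀ and x̄.
σ₀² = 85.50² = 7310.25, σ² = 59.48² = 3537.8704; σ² + n·σ₀² = 3537.8704 + 14·7310.25 = 105881.3704.
Posterior precision = 1/σ₀² + n/σ² = 1/7310.25 + 14/3537.8704 = (σ² + n·σ₀²)/(σ₀²σ²) = 105881.3704/(7310.25·3537.8704); posterior variance σₙ² = σ₀²σ²/(σ² + n·σ₀²) = 7310.25·3537.8704/105881.3704 = 244.261261.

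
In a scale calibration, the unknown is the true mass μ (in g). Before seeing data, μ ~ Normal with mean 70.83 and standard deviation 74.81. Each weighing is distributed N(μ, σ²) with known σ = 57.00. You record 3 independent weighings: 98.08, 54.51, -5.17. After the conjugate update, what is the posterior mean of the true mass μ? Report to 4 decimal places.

52.6568

For Normal data with known variance σ², a Normal(μ₀, σ₀²) prior on μ is conjugate. Posterior precision = 1/σ₀² + n/σ²; posterior mean is the precision-weighted average of μ₀ and x̄.
Σxᵢ = 98.08 + 54.51 + (-5.17) = 147.42, so n·x̄ = 147.42.
σ₀² = 74.81² = 5596.5361, σ² = 57.00² = 3249; σ² + n·σ₀² = 3249 + 3·5596.5361 = 20038.6083.
Posterior mean = (μ₀/σ₀² + n·x̄/σ²)/(1/σ₀² + n/σ²) = (σ²·μ₀ + σ₀²·n·x̄)/(σ² + n·σ₀²) = (3249·70.83 + 5596.5361·147.42)/20038.6083 = 1055168.021862/20038.6083 = 52.6568.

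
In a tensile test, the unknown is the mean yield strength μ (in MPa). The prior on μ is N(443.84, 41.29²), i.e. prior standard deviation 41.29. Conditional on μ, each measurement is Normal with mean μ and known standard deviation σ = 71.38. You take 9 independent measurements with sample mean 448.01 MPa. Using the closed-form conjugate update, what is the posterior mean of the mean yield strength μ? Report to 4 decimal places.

For Normal data with known variance σ², a Normal(μ₀, σ₀²) prior on μ is conjugate. Posterior precision = 1/σ₀² + n/σ²; posterior mean is the precision-weighted average of μ₀ and x̄.
n·x̄ = 9·448.01 = 4032.09.
σ₀² = 41.29² = 1704.8641, σ² = 71.38² = 5095.1044; σ² + n·σ₀² = 5095.1044 + 9·1704.8641 = 20438.8813.
Posterior mean = (μ₀/σ₀² + n·x̄/σ²)/(1/σ₀² + n/σ²) = (σ²·μ₀ + σ₀²·n·x̄)/(σ² + n·σ₀²) = (5095.1044·443.84 + 1704.8641·4032.09)/20438.8813 = 9135576.625865/20438.8813 = 446.9705.

446.9705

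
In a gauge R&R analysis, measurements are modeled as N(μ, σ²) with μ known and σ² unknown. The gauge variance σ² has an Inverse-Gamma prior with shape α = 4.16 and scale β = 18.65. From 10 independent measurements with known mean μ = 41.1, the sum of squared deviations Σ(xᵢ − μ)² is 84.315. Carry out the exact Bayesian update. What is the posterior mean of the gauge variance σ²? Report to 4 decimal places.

7.4519

With known mean μ and an Inverse-Gamma(α, β) prior on σ², the Normal likelihood is conjugate: posterior is Inv-Gamma(α + n/2, β + Σ(xᵢ−μ)²/2).
Posterior: Inv-Gamma(4.16 + 10/2, 18.65 + 84.315/2) = Inv-Gamma(9.16, 60.8075).
E[σ²|data] = β/(α−1) = 60.8075/8.16 = 7.4519.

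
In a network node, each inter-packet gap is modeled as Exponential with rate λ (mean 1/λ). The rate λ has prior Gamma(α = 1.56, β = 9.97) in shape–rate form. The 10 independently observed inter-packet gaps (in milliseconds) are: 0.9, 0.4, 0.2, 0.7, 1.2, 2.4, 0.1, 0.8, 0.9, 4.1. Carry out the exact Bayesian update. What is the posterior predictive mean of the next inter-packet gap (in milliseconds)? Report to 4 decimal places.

2.0521

With a Gamma(shape α, rate β) prior on the exponential rate λ, the posterior after n observations with total T = Σxᵢ is Gamma(α+n, β+T).
Sum of observations T = 11.7 milliseconds; n = 10.
Posterior: Gamma(1.56+10, 9.97+11.7) = Gamma(11.56, 21.67).
The predictive distribution for the next observation is Lomax; its mean is β/(α−1) = 21.67/10.56 = 2.0521.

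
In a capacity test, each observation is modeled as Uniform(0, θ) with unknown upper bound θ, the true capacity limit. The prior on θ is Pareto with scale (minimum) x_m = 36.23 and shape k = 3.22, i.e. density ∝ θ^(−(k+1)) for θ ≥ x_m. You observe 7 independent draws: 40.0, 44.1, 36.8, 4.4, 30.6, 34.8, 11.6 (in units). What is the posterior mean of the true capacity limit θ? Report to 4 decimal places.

A Pareto(scale x_m, shape k) prior on the upper bound θ of Uniform(0, θ) is conjugate: posterior is Pareto(max(x_m, max xᵢ), k + n).
Sample maximum = 44.1; prior scale x_m = 36.23 → posterior scale = max = 44.10.
Posterior shape = 3.22 + 7 = 10.22.
E[θ|data] = k·x_m/(k−1) = 10.22·44.10/9.22 = 48.8831.

48.8831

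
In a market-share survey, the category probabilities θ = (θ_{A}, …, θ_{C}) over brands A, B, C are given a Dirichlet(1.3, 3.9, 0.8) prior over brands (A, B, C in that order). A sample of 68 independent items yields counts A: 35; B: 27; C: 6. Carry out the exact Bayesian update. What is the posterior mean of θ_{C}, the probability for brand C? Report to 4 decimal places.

The Dirichlet prior is conjugate to the Multinomial likelihood: each posterior αⱼ = prior αⱼ + observed count nⱼ.
Posterior concentration: (36.3, 30.9, 6.8), total = 74.0.
E[θ_{C}|data] = α_{C}/Σα = 6.8/74.0 = 0.0919.

0.0919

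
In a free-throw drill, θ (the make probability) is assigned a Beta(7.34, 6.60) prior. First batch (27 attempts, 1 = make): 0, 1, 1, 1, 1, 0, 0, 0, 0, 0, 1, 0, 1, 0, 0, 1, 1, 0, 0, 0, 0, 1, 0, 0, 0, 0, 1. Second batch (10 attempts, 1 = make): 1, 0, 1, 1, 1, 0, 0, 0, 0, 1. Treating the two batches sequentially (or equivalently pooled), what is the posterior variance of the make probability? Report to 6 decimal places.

The Beta prior is conjugate to a Binomial/Bernoulli likelihood; the update adds successes to α and failures to β.
After batch 1: Beta(7.34+10, 6.60+17) = Beta(17.34, 23.60).
After batch 2: Beta(17.34+5, 23.60+5) = Beta(22.34, 28.60).
Var = αβ/((α+β)²(α+β+1)) = 22.34·28.60/(50.94²·51.94) = 0.004741.

0.004741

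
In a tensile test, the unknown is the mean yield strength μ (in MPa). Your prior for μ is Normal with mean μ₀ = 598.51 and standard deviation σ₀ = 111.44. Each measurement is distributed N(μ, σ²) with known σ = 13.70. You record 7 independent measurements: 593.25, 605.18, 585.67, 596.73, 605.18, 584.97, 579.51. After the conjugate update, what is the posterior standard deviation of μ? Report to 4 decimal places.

5.1725

For Normal data with known variance σ², a Normal(μ₀, σ₀²) prior on μ is conjugate. Posterior precision = 1/σ₀² + n/σ²; posterior mean is the precision-weighted average of μ₀ and x̄.
σ₀² = 111.44² = 12418.8736, σ² = 13.70² = 187.69; σ² + n·σ₀² = 187.69 + 7·12418.8736 = 87119.8052.
Posterior precision = 1/σ₀² + n/σ² = 1/12418.8736 + 7/187.69 = (σ² + n·σ₀²)/(σ₀²σ²) = 87119.8052/(12418.8736·187.69); posterior variance σₙ² = σ₀²σ²/(σ² + n·σ₀²) = 12418.8736·187.69/87119.8052 = 26.755092.
Posterior SD = √σₙ² = √(12418.8736·187.69/87119.8052) = 5.1725.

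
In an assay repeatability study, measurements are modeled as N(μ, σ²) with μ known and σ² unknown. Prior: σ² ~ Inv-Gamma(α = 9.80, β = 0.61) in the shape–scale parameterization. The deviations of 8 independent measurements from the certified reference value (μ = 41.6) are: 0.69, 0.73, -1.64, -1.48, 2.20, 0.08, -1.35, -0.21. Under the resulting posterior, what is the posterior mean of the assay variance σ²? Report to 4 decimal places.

0.5399

With known mean μ and an Inverse-Gamma(α, β) prior on σ², the Normal likelihood is conjugate: posterior is Inv-Gamma(α + n/2, β + Σ(xᵢ−μ)²/2).
Σ(xᵢ−μ)² = (0.69)² + (0.73)² + (-1.64)² + (-1.48)² + (2.20)² + (0.08)² + (-1.35)² + (-0.21)² = 12.6020.
Posterior: Inv-Gamma(9.80 + 8/2, 0.61 + 12.6020/2) = Inv-Gamma(13.80, 6.91100).
E[σ²|data] = β/(α−1) = 6.91100/12.80 = 0.5399.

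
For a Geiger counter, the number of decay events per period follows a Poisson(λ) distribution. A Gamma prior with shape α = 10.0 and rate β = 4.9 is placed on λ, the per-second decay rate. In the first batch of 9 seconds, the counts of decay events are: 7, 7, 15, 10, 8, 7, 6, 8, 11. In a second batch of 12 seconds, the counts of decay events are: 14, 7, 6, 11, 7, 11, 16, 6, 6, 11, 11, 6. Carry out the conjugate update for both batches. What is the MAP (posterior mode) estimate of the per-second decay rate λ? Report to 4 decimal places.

With a Gamma(shape α, rate β) prior, the Poisson likelihood is conjugate: the posterior is Gamma(α + ΣXᵢ, β + n).
Batch 1: sum of counts S = 79 over n = 9 seconds.
After batch 1: Gamma(α+S, β+n) = Gamma(10.0+79, 4.9+9) = Gamma(89.0, 13.9).
Batch 2: sum of counts S = 112 over n = 12 seconds.
After batch 2: Gamma(α+S, β+n) = Gamma(89.0+112, 13.9+12) = Gamma(201.0, 25.9).
Mode of Gamma(α,β) for α≥1 is (α−1)/β = 200.0/25.9 = 7.7220.

7.7220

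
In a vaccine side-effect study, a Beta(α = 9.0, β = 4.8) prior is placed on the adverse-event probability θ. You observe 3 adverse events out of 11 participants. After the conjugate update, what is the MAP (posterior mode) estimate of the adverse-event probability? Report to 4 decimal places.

0.4825

The Beta prior is conjugate to a Binomial/Bernoulli likelihood; the update adds successes to α and failures to β.
Posterior: Beta(α+k, β+n−k) = Beta(9.0+3, 4.8+8) = Beta(12.0, 12.8).
Mode of Beta(a,b) for a,b>1 is (a−1)/(a+b−2) = 11.0/22.8 = 0.4825.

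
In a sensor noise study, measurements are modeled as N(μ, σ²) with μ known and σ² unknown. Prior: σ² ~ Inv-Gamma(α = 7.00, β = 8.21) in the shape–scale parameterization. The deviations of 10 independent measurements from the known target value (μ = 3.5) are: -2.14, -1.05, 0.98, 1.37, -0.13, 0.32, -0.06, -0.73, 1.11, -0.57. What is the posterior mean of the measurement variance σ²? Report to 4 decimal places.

1.2342

With known mean μ and an Inverse-Gamma(α, β) prior on σ², the Normal likelihood is conjugate: posterior is Inv-Gamma(α + n/2, β + Σ(xᵢ−μ)²/2).
Σ(xᵢ−μ)² = (-2.14)² + (-1.05)² + (0.98)² + (1.37)² + (-0.13)² + (0.32)² + (-0.06)² + (-0.73)² + (1.11)² + (-0.57)² = 10.7322.
Posterior: Inv-Gamma(7.00 + 10/2, 8.21 + 10.7322/2) = Inv-Gamma(12.00, 13.57610).
E[σ²|data] = β/(α−1) = 13.57610/11.00 = 1.2342.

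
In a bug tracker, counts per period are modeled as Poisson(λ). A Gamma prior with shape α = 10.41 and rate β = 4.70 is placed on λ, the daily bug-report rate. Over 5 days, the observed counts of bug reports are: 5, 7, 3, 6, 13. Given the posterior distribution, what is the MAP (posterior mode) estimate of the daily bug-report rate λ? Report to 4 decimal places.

4.4753

With a Gamma(shape α, rate β) prior, the Poisson likelihood is conjugate: the posterior is Gamma(α + ΣXᵢ, β + n).
Sum of counts S = 34 over n = 5 days.
Posterior: Gamma(α+S, β+n) = Gamma(10.41+34, 4.70+5) = Gamma(44.41, 9.70).
Mode of Gamma(α,β) for α≥1 is (α−1)/β = 43.41/9.70 = 4.4753.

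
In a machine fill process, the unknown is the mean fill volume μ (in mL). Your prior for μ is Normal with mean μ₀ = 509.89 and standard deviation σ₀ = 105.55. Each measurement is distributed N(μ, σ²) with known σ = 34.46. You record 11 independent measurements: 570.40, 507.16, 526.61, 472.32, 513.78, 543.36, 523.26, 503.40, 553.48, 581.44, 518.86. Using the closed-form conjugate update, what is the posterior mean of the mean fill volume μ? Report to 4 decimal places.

528.3727

For Normal data with known variance σ², a Normal(μ₀, σ₀²) prior on μ is conjugate. Posterior precision = 1/σ₀² + n/σ²; posterior mean is the precision-weighted average of μ₀ and x̄.
Σxᵢ = 570.40 + 507.16 + 526.61 + 472.32 + 513.78 + 543.36 + 523.26 + 503.40 + 553.48 + 581.44 + 518.86 = 5814.07, so n·x̄ = 5814.07.
σ₀² = 105.55² = 11140.8025, σ² = 34.46² = 1187.4916; σ² + n·σ₀² = 1187.4916 + 11·11140.8025 = 123736.3191.
Posterior mean = (μ₀/σ₀² + n·x̄/σ²)/(1/σ₀² + n/σ²) = (σ²·μ₀ + σ₀²·n·x̄)/(σ² + n·σ₀²) = (1187.4916·509.89 + 11140.8025·5814.07)/123736.3191 = 65378895.683099/123736.3191 = 528.3727.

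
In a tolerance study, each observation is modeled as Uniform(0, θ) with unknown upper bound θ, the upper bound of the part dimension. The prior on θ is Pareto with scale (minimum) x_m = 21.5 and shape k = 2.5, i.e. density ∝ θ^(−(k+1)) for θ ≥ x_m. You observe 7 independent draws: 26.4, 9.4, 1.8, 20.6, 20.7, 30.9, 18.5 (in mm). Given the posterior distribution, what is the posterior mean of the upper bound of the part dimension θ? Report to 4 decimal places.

34.5353

A Pareto(scale x_m, shape k) prior on the upper bound θ of Uniform(0, θ) is conjugate: posterior is Pareto(max(x_m, max xᵢ), k + n).
Sample maximum = 30.9; prior scale x_m = 21.5 → posterior scale = max = 30.9.
Posterior shape = 2.5 + 7 = 9.5.
E[θ|data] = k·x_m/(k−1) = 9.5·30.9/8.5 = 34.5353.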